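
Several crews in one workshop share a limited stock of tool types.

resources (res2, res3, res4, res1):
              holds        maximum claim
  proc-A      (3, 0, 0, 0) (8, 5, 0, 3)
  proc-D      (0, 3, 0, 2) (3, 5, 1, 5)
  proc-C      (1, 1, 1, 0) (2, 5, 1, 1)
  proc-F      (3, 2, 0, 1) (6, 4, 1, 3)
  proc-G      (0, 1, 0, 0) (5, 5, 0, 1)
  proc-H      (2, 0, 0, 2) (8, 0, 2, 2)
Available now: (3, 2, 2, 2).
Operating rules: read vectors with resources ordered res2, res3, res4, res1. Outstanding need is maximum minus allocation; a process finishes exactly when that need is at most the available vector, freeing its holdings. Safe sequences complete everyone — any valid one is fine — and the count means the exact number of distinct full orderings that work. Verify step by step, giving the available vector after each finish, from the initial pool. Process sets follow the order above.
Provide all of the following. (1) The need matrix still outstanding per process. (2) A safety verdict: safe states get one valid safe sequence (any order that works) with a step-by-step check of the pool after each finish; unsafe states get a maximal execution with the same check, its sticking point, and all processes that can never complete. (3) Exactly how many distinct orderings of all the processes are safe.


(1) Need matrix, components ordered res2, res3, res4, res1:
  proc-A: (5, 5, 0, 3)
  proc-D: (3, 2, 1, 3)
  proc-C: (1, 4, 0, 1)
  proc-F: (3, 2, 1, 2)
  proc-G: (5, 4, 0, 1)
  proc-H: (6, 0, 2, 0)
(2) The state is SAFE; one workable sequence: proc-F, proc-D, proc-H, proc-G, proc-C, proc-A.
Key observation: reading the order forward, proc-F is the first process whose need (3, 2, 1, 2) meets the free pool (3, 2, 2, 2) exactly on a resource it requests.
Step-by-step check:
  pool = (3, 2, 2, 2)
  run proc-F (needs (3, 2, 1, 2), free (3, 2, 2, 2)); after release of (3, 2, 0, 1) the pool is (6, 4, 2, 3)
  run proc-D (needs (3, 2, 1, 3), free (6, 4, 2, 3)); after release of (0, 3, 0, 2) the pool is (6, 7, 2, 5)
  run proc-H (needs (6, 0, 2, 0), free (6, 7, 2, 5)); after release of (2, 0, 0, 2) the pool is (8, 7, 2, 7)
  run proc-G (needs (5, 4, 0, 1), free (8, 7, 2, 7)); after release of (0, 1, 0, 0) the pool is (8, 8, 2, 7)
  run proc-C (needs (1, 4, 0, 1), free (8, 8, 2, 7)); after release of (1, 1, 1, 0) the pool is (9, 9, 3, 7)
  run proc-A (needs (5, 5, 0, 3), free (9, 9, 3, 7)); after release of (3, 0, 0, 0) the pool is (12, 9, 3, 7)
(3) The exact count: 90 of the possible complete orderings are safe sequences.


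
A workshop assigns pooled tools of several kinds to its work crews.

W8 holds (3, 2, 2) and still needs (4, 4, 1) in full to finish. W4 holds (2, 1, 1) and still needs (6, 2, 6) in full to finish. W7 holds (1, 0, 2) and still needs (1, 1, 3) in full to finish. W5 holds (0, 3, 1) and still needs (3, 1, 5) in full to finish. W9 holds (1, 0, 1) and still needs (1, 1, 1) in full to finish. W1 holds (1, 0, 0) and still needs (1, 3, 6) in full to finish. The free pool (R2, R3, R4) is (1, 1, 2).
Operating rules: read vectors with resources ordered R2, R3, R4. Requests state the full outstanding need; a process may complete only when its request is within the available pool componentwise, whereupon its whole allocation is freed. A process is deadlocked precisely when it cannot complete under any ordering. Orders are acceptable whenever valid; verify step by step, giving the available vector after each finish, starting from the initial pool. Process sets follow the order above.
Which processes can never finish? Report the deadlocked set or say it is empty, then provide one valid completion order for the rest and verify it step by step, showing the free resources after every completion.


No process is deadlocked.
Key observation: W9 leads a chain of completions in which each release enables another process.
One completion order for the rest: W9, W7, W5, W1, W8, W4. Verifying each step:
  pool = (1, 1, 2)
  W9: need (1, 1, 1) fits (1, 1, 2); releases (1, 0, 1), pool now (2, 1, 3)
  W7: need (1, 1, 3) fits (2, 1, 3); releases (1, 0, 2), pool now (3, 1, 5)
  W5: need (3, 1, 5) fits (3, 1, 5); releases (0, 3, 1), pool now (3, 4, 6)
  W1: need (1, 3, 6) fits (3, 4, 6); releases (1, 0, 0), pool now (4, 4, 6)
  W8: need (4, 4, 1) fits (4, 4, 6); releases (3, 2, 2), pool now (7, 6, 8)
  W4: need (6, 2, 6) fits (7, 6, 8); releases (2, 1, 1), pool now (9, 7, 9)


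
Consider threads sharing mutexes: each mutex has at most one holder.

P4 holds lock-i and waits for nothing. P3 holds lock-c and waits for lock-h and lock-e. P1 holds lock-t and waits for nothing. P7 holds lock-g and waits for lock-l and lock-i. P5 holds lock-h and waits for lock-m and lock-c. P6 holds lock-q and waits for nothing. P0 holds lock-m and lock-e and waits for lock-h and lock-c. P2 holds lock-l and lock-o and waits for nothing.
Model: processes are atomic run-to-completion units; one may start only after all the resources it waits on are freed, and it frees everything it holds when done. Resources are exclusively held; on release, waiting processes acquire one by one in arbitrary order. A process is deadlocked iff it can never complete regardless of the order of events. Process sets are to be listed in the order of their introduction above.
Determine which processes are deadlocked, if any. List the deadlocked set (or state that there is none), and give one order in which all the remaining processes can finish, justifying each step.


Deadlocked set: P3, P5 and P0.
Key observation: the waits loop around P3 -> P5 -> P3 with no way out; P0 is caught in further circular waits.
One completion order for the rest: P4, P2, P6, P1, P7.
Check, step by step:
  run P4 (it waits on nothing); releases lock-i
  run P2 (it waits on nothing); releases lock-l and lock-o
  run P6 (it waits on nothing); releases lock-q
  run P1 (it waits on nothing); releases lock-t
  P7 waits on lock-l and lock-i — all released -> runs and releases lock-g


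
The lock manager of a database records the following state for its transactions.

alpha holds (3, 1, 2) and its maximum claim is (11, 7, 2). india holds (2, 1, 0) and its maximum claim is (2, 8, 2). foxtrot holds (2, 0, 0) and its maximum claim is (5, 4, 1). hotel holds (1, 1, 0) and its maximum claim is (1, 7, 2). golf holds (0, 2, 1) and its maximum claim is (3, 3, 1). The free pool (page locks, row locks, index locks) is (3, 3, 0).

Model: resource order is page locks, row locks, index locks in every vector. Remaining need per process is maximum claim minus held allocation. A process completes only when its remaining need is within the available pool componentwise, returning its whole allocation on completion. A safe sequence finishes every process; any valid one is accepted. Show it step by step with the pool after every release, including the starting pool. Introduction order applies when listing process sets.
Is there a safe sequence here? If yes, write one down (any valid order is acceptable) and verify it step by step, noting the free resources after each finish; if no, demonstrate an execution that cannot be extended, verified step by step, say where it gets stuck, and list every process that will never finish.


UNSAFE.
Key observation: the pool after golf, foxtrot is (5, 5, 1); every surviving request exceeds it in row locks, so progress ends there.
The run golf, foxtrot cannot be extended any further. Check, step by step:
  pool = (3, 3, 0)
  golf needs (3, 1, 0) <= (3, 3, 0) -> finishes; pool += (0, 2, 1) = (3, 5, 1)
  foxtrot needs (3, 4, 1) <= (3, 5, 1) -> finishes; pool += (2, 0, 0) = (5, 5, 1)
  alpha cannot run: need (8, 6, 0) vs free (5, 5, 1) (insufficient page locks and row locks)
  india cannot run: need (0, 7, 2) vs free (5, 5, 1) (insufficient row locks and index locks)
  hotel cannot run: need (0, 6, 2) vs free (5, 5, 1) (insufficient row locks and index locks)
Permanently blocked: alpha, india and hotel.


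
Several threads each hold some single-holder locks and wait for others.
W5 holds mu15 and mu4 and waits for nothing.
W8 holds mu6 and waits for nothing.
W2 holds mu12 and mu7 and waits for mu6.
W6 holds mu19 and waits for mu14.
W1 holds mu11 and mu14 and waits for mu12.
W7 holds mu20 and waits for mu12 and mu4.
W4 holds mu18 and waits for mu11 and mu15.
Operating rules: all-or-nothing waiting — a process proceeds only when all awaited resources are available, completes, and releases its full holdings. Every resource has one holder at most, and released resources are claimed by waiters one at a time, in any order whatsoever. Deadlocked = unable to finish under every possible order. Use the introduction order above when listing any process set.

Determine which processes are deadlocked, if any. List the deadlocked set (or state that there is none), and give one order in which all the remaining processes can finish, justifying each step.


No process is deadlocked.
Key observation: all waits point, directly or indirectly, at processes that can finish, so nothing is permanently blocked.
The rest can finish in the order W8, W2, W1, W5, W7, W4, W6.
Check, step by step:
  W8: no waits; runs immediately, freeing mu6
  W2 waits on mu6 — all released -> runs and releases mu12 and mu7
  W1 waits on mu12 — all released -> runs and releases mu11 and mu14
  W5: no waits; runs immediately, freeing mu15 and mu4
  W7 waits on mu12 and mu4 — all released -> runs and releases mu20
  W4 waits on mu11 and mu15 — all released -> runs and releases mu18
  W6 waits on mu14 — all released -> runs and releases mu19


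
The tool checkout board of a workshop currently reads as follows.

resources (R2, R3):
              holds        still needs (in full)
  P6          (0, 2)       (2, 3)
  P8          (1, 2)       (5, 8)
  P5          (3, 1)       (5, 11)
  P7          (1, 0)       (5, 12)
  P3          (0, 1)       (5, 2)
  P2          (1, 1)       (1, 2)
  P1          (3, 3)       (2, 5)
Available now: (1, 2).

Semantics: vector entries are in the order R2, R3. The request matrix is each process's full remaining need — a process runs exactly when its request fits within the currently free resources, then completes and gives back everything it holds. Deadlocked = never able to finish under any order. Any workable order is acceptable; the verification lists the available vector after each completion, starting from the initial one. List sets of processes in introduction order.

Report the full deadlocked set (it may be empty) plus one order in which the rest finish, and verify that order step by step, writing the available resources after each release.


Nothing here is deadlocked.
Key observation: beginning at P2, releases accumulate fast enough that every process eventually fits.
A valid finishing order for the others: P2, P6, P1, P3, P8, P5, P7. Check, step by step:
  pool = (1, 2)
  P2: need (1, 2) fits (1, 2); releases (1, 1), pool now (2, 3)
  P6: need (2, 3) fits (2, 3); releases (0, 2), pool now (2, 5)
  P1: need (2, 5) fits (2, 5); releases (3, 3), pool now (5, 8)
  P3: need (5, 2) fits (5, 8); releases (0, 1), pool now (5, 9)
  P8: need (5, 8) fits (5, 9); releases (1, 2), pool now (6, 11)
  P5: need (5, 11) fits (6, 11); releases (3, 1), pool now (9, 12)
  P7: need (5, 12) fits (9, 12); releases (1, 0), pool now (10, 12)


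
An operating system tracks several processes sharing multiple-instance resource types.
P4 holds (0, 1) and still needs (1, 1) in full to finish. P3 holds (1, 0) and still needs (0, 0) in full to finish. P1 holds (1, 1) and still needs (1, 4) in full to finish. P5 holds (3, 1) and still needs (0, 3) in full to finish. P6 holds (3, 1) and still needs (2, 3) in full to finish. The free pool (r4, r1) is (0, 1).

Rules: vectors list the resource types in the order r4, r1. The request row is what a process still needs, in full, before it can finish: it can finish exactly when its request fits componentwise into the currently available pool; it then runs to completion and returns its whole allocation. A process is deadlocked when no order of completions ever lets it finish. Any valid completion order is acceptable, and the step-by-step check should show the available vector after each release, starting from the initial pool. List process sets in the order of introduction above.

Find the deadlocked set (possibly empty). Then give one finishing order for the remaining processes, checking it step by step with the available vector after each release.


Deadlocked set: P1, P5 and P6.
Key observation: P3, P4 can finish, but then (1, 2) is all there is, and the blocked group's r1 demands exceed it.
A valid finishing order for the others: P3, P4. Verifying each step:
  pool = (0, 1)
  P3 needs (0, 0) <= (0, 1) -> finishes; pool += (1, 0) = (1, 1)
  P4 needs (1, 1) <= (1, 1) -> finishes; pool += (0, 1) = (1, 2)
None of the blocked processes ever fits:
  P1 still needs (1, 4) but only (1, 2) is free — short on r1
  P5 still needs (0, 3) but only (1, 2) is free — short on r1
  P6 still needs (2, 3) but only (1, 2) is free — short on r4 and r1


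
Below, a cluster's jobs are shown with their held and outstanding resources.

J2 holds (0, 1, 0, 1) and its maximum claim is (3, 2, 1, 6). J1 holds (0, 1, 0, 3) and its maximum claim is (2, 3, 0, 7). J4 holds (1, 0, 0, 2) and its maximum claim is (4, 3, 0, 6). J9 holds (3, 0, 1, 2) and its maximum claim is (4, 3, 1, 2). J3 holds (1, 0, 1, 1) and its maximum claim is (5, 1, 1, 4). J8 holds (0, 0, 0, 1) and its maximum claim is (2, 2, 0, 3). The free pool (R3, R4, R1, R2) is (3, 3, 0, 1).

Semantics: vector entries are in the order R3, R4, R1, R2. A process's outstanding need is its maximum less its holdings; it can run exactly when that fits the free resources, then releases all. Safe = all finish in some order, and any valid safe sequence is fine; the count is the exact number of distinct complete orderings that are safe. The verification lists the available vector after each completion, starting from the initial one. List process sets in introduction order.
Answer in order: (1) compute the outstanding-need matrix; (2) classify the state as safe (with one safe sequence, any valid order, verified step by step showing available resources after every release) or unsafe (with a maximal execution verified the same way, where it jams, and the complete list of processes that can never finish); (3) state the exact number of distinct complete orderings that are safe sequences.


(1) Remaining need (order R3, R4, R1, R2):
  J2: (3, 1, 1, 5)
  J1: (2, 2, 0, 4)
  J4: (3, 3, 0, 4)
  J9: (1, 3, 0, 0)
  J3: (4, 1, 0, 3)
  J8: (2, 2, 0, 2)
(2) SAFE — a valid safe sequence is J9, J8, J1, J4, J2, J3.
Key observation: at J9 the run first touches a limit — (1, 3, 0, 0) against (3, 3, 0, 1), exact on a resource it actually requests.
Walking it through:
  pool = (3, 3, 0, 1)
  run J9 (needs (1, 3, 0, 0), free (3, 3, 0, 1)); after release of (3, 0, 1, 2) the pool is (6, 3, 1, 3)
  run J8 (needs (2, 2, 0, 2), free (6, 3, 1, 3)); after release of (0, 0, 0, 1) the pool is (6, 3, 1, 4)
  run J1 (needs (2, 2, 0, 4), free (6, 3, 1, 4)); after release of (0, 1, 0, 3) the pool is (6, 4, 1, 7)
  run J4 (needs (3, 3, 0, 4), free (6, 4, 1, 7)); after release of (1, 0, 0, 2) the pool is (7, 4, 1, 9)
  run J2 (needs (3, 1, 1, 5), free (7, 4, 1, 9)); after release of (0, 1, 0, 1) the pool is (7, 5, 1, 10)
  run J3 (needs (4, 1, 0, 3), free (7, 5, 1, 10)); after release of (1, 0, 1, 1) the pool is (8, 5, 2, 11)
(3) The exact count: 36 of the possible complete orderings are safe sequences.


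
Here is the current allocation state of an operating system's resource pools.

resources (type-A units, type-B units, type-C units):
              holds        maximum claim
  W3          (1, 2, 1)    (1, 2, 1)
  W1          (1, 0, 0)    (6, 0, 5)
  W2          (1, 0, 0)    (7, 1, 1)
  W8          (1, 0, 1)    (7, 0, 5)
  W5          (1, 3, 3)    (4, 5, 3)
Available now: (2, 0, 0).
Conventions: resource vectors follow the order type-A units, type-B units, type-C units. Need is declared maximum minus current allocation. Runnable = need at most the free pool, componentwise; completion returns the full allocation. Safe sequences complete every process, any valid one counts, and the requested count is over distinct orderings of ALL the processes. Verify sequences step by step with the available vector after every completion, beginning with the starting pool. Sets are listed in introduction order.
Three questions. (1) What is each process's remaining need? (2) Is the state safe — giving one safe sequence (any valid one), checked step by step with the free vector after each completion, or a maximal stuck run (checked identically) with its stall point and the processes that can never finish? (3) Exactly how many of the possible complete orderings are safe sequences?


(1) Need matrix, components ordered type-A units, type-B units, type-C units:
  W3: (0, 0, 0)
  W1: (5, 0, 5)
  W2: (6, 1, 1)
  W8: (6, 0, 4)
  W5: (3, 2, 0)
(2) UNSAFE — no complete ordering exists.
Key observation: even finishing W3, W5 leaves just (4, 5, 4) free — too little type-A units for any of the remaining processes.
Going as far as possible: W3, W5; after that, nothing fits. Step-by-step check:
  pool = (2, 0, 0)
  W3 needs (0, 0, 0) <= (2, 0, 0) -> finishes; pool += (1, 2, 1) = (3, 2, 1)
  W5 needs (3, 2, 0) <= (3, 2, 1) -> finishes; pool += (1, 3, 3) = (4, 5, 4)
  blocked: W1 wants (5, 0, 5), pool (4, 5, 4) — not enough type-A units and type-C units
  blocked: W2 wants (6, 1, 1), pool (4, 5, 4) — not enough type-A units
  blocked: W8 wants (6, 0, 4), pool (4, 5, 4) — not enough type-A units
Permanently blocked: W1, W2 and W8.
(3) The exact count: 0 of the possible complete orderings are safe sequences.


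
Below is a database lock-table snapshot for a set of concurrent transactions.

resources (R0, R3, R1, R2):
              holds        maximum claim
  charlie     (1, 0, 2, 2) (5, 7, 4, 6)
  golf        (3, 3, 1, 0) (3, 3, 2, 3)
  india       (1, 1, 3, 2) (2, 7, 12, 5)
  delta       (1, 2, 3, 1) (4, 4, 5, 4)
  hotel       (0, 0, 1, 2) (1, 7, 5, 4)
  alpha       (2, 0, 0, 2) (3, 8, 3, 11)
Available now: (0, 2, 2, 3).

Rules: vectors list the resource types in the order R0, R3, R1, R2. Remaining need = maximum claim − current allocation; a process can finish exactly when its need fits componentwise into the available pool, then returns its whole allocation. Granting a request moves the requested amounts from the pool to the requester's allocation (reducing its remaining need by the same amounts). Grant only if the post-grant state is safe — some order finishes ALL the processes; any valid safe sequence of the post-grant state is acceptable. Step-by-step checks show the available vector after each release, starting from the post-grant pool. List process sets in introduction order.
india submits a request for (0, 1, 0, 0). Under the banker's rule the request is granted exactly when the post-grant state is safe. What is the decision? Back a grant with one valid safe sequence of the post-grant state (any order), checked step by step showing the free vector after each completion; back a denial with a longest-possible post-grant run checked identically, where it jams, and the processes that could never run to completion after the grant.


DENY: after the grant no complete ordering would exist.
Key observation: after golf, delta the pool peaks at (4, 6, 6, 4), and each blocked process is short somewhere: charlie on R3; india on R1; hotel on R3; alpha on R3, R2.
On the post-grant state, golf, delta is a maximal run — nothing extends it. Step-by-step check:
  pool = (0, 1, 2, 3)
  golf: need (0, 0, 1, 3) fits (0, 1, 2, 3); releases (3, 3, 1, 0), pool now (3, 4, 3, 3)
  delta: need (3, 2, 2, 3) fits (3, 4, 3, 3); releases (1, 2, 3, 1), pool now (4, 6, 6, 4)
  charlie still needs (4, 7, 2, 4) but only (4, 6, 6, 4) is free — short on R3
  india still needs (1, 5, 9, 3) but only (4, 6, 6, 4) is free — short on R1
  hotel still needs (1, 7, 4, 2) but only (4, 6, 6, 4) is free — short on R3
  alpha still needs (1, 8, 3, 9) but only (4, 6, 6, 4) is free — short on R3 and R2
Processes that could never finish after the grant: charlie, india, hotel and alpha.


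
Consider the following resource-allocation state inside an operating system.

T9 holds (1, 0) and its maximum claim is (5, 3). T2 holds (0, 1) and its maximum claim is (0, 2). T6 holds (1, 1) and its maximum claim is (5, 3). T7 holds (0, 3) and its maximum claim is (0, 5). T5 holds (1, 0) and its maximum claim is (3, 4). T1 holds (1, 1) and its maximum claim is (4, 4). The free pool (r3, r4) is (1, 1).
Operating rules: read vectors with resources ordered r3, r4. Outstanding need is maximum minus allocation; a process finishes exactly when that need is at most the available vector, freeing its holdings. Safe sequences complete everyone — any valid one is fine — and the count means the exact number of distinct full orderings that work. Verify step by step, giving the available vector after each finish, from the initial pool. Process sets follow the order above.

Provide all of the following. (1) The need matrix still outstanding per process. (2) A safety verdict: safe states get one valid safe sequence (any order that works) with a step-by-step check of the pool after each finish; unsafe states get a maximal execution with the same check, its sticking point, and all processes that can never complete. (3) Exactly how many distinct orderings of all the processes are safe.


(1) Need matrix, components ordered r3, r4:
  T9: (4, 3)
  T2: (0, 1)
  T6: (4, 2)
  T7: (0, 2)
  T5: (2, 4)
  T1: (3, 3)
(2) UNSAFE.
Key observation: even finishing T2, T7 leaves just (1, 5) free — too little r3 for any of the remaining processes.
A maximal execution: T2, T7 — then nothing else fits. Step-by-step check:
  pool = (1, 1)
  run T2 (needs (0, 1), free (1, 1)); after release of (0, 1) the pool is (1, 2)
  run T7 (needs (0, 2), free (1, 2)); after release of (0, 3) the pool is (1, 5)
  blocked: T9 wants (4, 3), pool (1, 5) — not enough r3
  blocked: T6 wants (4, 2), pool (1, 5) — not enough r3
  blocked: T5 wants (2, 4), pool (1, 5) — not enough r3
  blocked: T1 wants (3, 3), pool (1, 5) — not enough r3
Processes that can never finish: T9, T6, T5 and T1.
(3) Precisely 0 of the possible complete orderings are safe sequences.


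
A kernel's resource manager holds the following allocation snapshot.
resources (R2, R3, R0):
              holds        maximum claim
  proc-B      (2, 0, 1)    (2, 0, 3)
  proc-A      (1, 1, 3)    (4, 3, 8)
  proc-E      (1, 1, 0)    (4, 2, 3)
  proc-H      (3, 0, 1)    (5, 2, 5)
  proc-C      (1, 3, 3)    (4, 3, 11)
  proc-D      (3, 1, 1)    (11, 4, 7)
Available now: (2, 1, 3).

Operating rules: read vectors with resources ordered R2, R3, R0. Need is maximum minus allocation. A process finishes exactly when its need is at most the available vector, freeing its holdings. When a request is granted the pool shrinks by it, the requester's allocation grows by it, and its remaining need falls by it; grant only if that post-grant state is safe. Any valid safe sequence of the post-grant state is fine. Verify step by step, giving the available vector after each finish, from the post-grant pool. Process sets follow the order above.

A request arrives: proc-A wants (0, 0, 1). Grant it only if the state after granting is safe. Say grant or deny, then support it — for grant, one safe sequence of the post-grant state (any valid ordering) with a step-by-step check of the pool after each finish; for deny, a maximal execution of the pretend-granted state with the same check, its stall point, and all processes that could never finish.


DENY — the pretend-granted state is unsafe.
Key observation: once proc-B, proc-E finish, the pool peaks at (5, 2, 3) — and every remaining process still needs more R0 than that.
Pretend the grant happened; the run proc-B, proc-E goes as far as possible. Step-by-step check:
  pool = (2, 1, 2)
  run proc-B (needs (0, 0, 2), free (2, 1, 2)); after release of (2, 0, 1) the pool is (4, 1, 3)
  run proc-E (needs (3, 1, 3), free (4, 1, 3)); after release of (1, 1, 0) the pool is (5, 2, 3)
  proc-A still needs (3, 2, 4) but only (5, 2, 3) is free — short on R0
  proc-H still needs (2, 2, 4) but only (5, 2, 3) is free — short on R0
  proc-C still needs (3, 0, 8) but only (5, 2, 3) is free — short on R0
  proc-D still needs (8, 3, 6) but only (5, 2, 3) is free — short on R2, R3 and R0
Had the request been granted, proc-A, proc-H, proc-C and proc-D could never finish.


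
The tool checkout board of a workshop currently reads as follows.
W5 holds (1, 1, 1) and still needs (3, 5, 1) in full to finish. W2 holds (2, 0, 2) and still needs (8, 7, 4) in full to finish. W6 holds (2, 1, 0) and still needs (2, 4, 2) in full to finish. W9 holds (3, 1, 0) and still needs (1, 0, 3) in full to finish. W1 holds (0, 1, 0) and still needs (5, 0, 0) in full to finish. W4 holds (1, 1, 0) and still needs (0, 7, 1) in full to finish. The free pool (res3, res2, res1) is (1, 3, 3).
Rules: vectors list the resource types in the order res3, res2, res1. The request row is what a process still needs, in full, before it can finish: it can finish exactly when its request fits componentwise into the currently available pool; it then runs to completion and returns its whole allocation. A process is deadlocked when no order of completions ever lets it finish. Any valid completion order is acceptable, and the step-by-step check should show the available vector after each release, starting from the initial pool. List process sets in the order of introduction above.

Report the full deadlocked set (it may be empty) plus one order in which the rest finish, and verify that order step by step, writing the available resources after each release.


The deadlocked set is empty.
Key observation: W9 leads a chain of completions in which each release enables another process.
One completion order for the rest: W9, W6, W1, W5, W4, W2. Step-by-step check:
  pool = (1, 3, 3)
  W9: need (1, 0, 3) fits (1, 3, 3); releases (3, 1, 0), pool now (4, 4, 3)
  W6: need (2, 4, 2) fits (4, 4, 3); releases (2, 1, 0), pool now (6, 5, 3)
  W1: need (5, 0, 0) fits (6, 5, 3); releases (0, 1, 0), pool now (6, 6, 3)
  W5: need (3, 5, 1) fits (6, 6, 3); releases (1, 1, 1), pool now (7, 7, 4)
  W4: need (0, 7, 1) fits (7, 7, 4); releases (1, 1, 0), pool now (8, 8, 4)
  W2: need (8, 7, 4) fits (8, 8, 4); releases (2, 0, 2), pool now (10, 8, 6)


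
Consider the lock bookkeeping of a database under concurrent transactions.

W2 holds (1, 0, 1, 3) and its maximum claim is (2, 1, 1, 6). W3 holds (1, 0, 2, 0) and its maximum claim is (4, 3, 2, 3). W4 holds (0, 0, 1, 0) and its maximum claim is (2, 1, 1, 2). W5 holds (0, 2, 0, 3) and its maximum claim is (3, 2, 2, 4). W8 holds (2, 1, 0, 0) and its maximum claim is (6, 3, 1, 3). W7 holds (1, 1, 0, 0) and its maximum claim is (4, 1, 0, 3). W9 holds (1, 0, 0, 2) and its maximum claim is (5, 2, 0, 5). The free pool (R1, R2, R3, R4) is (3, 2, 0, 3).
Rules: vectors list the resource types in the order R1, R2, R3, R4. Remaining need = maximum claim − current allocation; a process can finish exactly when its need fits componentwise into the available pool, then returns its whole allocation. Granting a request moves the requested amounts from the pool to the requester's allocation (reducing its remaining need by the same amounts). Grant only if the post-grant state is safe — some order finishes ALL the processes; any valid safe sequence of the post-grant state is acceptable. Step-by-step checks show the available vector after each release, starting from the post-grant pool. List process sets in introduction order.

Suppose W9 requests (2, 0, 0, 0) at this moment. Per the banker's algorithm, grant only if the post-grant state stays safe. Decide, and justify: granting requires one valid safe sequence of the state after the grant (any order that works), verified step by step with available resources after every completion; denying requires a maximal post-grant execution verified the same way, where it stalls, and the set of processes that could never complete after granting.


GRANT: granting preserves safety; a valid post-grant sequence is W2, W4, W9, W7, W8, W5, W3.
Key observation: (1, 2, 0, 3) free after granting still covers W2 first, and each release covers the next.
Verifying the post-grant state step by step:
  pool = (1, 2, 0, 3)
  W2: need (1, 1, 0, 3) fits (1, 2, 0, 3); releases (1, 0, 1, 3), pool now (2, 2, 1, 6)
  W4: need (2, 1, 0, 2) fits (2, 2, 1, 6); releases (0, 0, 1, 0), pool now (2, 2, 2, 6)
  W9: need (2, 2, 0, 3) fits (2, 2, 2, 6); releases (3, 0, 0, 2), pool now (5, 2, 2, 8)
  W7: need (3, 0, 0, 3) fits (5, 2, 2, 8); releases (1, 1, 0, 0), pool now (6, 3, 2, 8)
  W8: need (4, 2, 1, 3) fits (6, 3, 2, 8); releases (2, 1, 0, 0), pool now (8, 4, 2, 8)
  W5: need (3, 0, 2, 1) fits (8, 4, 2, 8); releases (0, 2, 0, 3), pool now (8, 6, 2, 11)
  W3: need (3, 3, 0, 3) fits (8, 6, 2, 11); releases (1, 0, 2, 0), pool now (9, 6, 4, 11)


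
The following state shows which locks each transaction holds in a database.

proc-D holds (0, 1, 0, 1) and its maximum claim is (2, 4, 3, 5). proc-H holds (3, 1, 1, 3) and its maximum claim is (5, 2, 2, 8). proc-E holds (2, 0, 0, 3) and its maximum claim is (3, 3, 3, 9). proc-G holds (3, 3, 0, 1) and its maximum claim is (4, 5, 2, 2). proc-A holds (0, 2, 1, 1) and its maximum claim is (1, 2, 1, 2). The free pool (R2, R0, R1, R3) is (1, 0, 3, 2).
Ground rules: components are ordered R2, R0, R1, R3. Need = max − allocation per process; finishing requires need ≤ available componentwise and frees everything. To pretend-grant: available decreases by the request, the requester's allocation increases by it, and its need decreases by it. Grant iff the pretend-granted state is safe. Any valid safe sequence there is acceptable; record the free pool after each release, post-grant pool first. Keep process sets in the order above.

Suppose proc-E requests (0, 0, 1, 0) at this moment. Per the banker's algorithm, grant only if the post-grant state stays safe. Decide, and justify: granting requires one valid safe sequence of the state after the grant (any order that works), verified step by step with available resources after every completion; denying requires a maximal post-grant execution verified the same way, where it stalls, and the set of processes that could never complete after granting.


GRANT: granting preserves safety; a valid post-grant sequence is proc-A, proc-G, proc-D, proc-H, proc-E.
Key observation: even at the reduced pool (1, 0, 2, 2), proc-A fits immediately, so safety survives the grant.
Verifying the post-grant state step by step:
  pool = (1, 0, 2, 2)
  run proc-A (needs (1, 0, 0, 1), free (1, 0, 2, 2)); after release of (0, 2, 1, 1) the pool is (1, 2, 3, 3)
  run proc-G (needs (1, 2, 2, 1), free (1, 2, 3, 3)); after release of (3, 3, 0, 1) the pool is (4, 5, 3, 4)
  run proc-D (needs (2, 3, 3, 4), free (4, 5, 3, 4)); after release of (0, 1, 0, 1) the pool is (4, 6, 3, 5)
  run proc-H (needs (2, 1, 1, 5), free (4, 6, 3, 5)); after release of (3, 1, 1, 3) the pool is (7, 7, 4, 8)
  run proc-E (needs (1, 3, 2, 6), free (7, 7, 4, 8)); after release of (2, 0, 1, 3) the pool is (9, 7, 5, 11)


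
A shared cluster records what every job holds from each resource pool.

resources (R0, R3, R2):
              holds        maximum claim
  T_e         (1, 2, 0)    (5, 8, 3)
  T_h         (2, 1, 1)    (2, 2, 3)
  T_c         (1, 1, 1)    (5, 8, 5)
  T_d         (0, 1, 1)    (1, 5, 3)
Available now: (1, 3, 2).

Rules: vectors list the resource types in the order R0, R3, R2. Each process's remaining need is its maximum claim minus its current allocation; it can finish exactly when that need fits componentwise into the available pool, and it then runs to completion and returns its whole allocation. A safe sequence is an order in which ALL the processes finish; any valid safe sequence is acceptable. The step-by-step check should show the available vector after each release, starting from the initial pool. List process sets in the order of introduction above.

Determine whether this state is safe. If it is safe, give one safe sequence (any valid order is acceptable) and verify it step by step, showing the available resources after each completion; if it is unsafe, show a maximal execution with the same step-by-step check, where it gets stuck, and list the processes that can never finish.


UNSAFE — no complete ordering exists.
Key observation: even finishing T_h, T_d leaves just (3, 5, 4) free — too little R0 for any of the remaining processes.
A maximal execution: T_h, T_d — then nothing else fits. Verifying each step:
  pool = (1, 3, 2)
  T_h needs (0, 1, 2) <= (1, 3, 2) -> finishes; pool += (2, 1, 1) = (3, 4, 3)
  T_d needs (1, 4, 2) <= (3, 4, 3) -> finishes; pool += (0, 1, 1) = (3, 5, 4)
  T_e cannot run: need (4, 6, 3) vs free (3, 5, 4) (insufficient R0 and R3)
  T_c cannot run: need (4, 7, 4) vs free (3, 5, 4) (insufficient R0 and R3)
Never able to finish: T_e and T_c.


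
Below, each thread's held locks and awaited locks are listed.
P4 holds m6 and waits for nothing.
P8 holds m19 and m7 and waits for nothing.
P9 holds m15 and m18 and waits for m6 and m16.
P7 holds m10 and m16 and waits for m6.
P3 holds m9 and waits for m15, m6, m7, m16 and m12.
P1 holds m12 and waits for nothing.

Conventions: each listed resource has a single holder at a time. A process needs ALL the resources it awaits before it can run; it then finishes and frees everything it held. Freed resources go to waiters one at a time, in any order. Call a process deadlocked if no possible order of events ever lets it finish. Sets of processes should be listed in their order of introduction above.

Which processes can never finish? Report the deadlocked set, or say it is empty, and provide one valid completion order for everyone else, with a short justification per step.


No process is deadlocked.
Key observation: the waits form no ring: some process can always run, and its releases unblock the others one by one.
One completion order for the rest: P4, P7, P8, P9, P1, P3.
Verifying each step:
  run P4 (it waits on nothing); releases m6
  P7 waits on m6 — all released -> runs and releases m10 and m16
  run P8 (it waits on nothing); releases m19 and m7
  P9 waits on m6 and m16 — all released -> runs and releases m15 and m18
  run P1 (it waits on nothing); releases m12
  P3 waits on m15, m6, m7, m16 and m12 — all released -> runs and releases m9


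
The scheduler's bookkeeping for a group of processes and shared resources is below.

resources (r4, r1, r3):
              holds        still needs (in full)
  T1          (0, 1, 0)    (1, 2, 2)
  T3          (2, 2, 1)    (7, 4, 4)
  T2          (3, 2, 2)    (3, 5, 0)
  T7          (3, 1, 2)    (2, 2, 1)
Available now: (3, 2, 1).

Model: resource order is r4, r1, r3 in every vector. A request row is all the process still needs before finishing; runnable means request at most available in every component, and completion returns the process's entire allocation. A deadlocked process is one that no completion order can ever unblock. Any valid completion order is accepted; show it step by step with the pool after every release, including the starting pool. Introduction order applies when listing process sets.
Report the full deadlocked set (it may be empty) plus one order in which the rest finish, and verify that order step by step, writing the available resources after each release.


Deadlocked: T3 and T2.
Key observation: after T7, T1 the pool peaks at (6, 4, 3), and each blocked process is short somewhere: T3 on r4, r3; T2 on r1.
One completion order for the rest: T7, T1. Check, step by step:
  pool = (3, 2, 1)
  T7: need (2, 2, 1) fits (3, 2, 1); releases (3, 1, 2), pool now (6, 3, 3)
  T1: need (1, 2, 2) fits (6, 3, 3); releases (0, 1, 0), pool now (6, 4, 3)
The stuck group stays short no matter what:
  T3 cannot run: need (7, 4, 4) vs free (6, 4, 3) (insufficient r4 and r3)
  T2 cannot run: need (3, 5, 0) vs free (6, 4, 3) (insufficient r1)


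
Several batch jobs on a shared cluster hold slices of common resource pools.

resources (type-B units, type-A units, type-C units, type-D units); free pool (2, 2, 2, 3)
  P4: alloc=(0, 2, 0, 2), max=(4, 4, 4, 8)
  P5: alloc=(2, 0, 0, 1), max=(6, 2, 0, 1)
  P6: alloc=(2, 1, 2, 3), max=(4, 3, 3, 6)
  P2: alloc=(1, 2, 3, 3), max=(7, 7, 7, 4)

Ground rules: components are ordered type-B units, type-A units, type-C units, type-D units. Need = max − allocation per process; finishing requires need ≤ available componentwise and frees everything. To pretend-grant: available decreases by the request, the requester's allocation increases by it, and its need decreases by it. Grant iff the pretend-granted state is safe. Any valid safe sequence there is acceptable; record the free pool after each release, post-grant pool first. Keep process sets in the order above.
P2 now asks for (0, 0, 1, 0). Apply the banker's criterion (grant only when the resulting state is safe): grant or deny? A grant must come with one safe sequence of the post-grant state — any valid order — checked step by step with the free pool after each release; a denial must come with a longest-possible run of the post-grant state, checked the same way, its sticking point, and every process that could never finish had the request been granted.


DENY. Granting would leave the state unsafe.
Key observation: after P6, P5 the pool peaks at (6, 3, 3, 7), and each blocked process is short somewhere: P4 on type-C units; P2 on type-A units.
On the post-grant state, P6, P5 is a maximal run — nothing extends it. Step-by-step check:
  pool = (2, 2, 1, 3)
  P6: need (2, 2, 1, 3) fits (2, 2, 1, 3); releases (2, 1, 2, 3), pool now (4, 3, 3, 6)
  P5: need (4, 2, 0, 0) fits (4, 3, 3, 6); releases (2, 0, 0, 1), pool now (6, 3, 3, 7)
  P4 cannot run: need (4, 2, 4, 6) vs free (6, 3, 3, 7) (insufficient type-C units)
  P2 cannot run: need (6, 5, 3, 1) vs free (6, 3, 3, 7) (insufficient type-A units)
Post-grant, the permanently blocked set is P4 and P2.


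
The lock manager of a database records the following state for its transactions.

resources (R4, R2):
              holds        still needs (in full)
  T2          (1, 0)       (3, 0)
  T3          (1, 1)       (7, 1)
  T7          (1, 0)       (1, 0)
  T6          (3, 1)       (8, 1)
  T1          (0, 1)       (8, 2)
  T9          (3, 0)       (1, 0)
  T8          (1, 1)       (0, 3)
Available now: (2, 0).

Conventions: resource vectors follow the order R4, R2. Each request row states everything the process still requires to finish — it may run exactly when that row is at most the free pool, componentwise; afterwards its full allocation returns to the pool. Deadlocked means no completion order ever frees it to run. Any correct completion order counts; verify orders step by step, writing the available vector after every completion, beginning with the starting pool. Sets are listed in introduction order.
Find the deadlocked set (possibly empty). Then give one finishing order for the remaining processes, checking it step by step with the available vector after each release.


Deadlocked set: T3, T6, T1 and T8.
Key observation: after T9, T7, T2 complete, (7, 0) is the best the pool ever gets, yet each leftover process wants more R2.
The rest can finish in the order T9, T7, T2. Walking it through:
  pool = (2, 0)
  T9: need (1, 0) fits (2, 0); releases (3, 0), pool now (5, 0)
  T7: need (1, 0) fits (5, 0); releases (1, 0), pool now (6, 0)
  T2: need (3, 0) fits (6, 0); releases (1, 0), pool now (7, 0)
The blocked processes can never fit:
  T3 still needs (7, 1) but only (7, 0) is free — short on R2
  T6 still needs (8, 1) but only (7, 0) is free — short on R4 and R2
  T1 still needs (8, 2) but only (7, 0) is free — short on R4 and R2
  T8 still needs (0, 3) but only (7, 0) is free — short on R2


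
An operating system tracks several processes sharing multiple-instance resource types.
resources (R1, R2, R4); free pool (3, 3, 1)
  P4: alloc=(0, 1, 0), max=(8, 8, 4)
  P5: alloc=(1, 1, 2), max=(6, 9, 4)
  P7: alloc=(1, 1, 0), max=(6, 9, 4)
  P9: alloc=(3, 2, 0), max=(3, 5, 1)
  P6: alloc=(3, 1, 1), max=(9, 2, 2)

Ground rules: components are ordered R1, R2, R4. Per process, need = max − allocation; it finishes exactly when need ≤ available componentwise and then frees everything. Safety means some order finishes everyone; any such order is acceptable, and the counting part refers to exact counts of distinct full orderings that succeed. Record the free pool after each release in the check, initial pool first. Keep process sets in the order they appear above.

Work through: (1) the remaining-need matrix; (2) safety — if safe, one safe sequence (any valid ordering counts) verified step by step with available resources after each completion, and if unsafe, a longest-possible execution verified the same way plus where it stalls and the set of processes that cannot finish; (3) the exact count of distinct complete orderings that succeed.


(1) Outstanding need per process (order R1, R2, R4):
  P4: (8, 7, 4)
  P5: (5, 8, 2)
  P7: (5, 8, 4)
  P9: (0, 3, 1)
  P6: (6, 1, 1)
(2) The state is UNSAFE.
Key observation: the pool after P9, P6 is (9, 6, 2); every surviving request exceeds it in R2, so progress ends there.
Going as far as possible: P9, P6; after that, nothing fits. Walking it through:
  pool = (3, 3, 1)
  P9: need (0, 3, 1) fits (3, 3, 1); releases (3, 2, 0), pool now (6, 5, 1)
  P6: need (6, 1, 1) fits (6, 5, 1); releases (3, 1, 1), pool now (9, 6, 2)
  P4 still needs (8, 7, 4) but only (9, 6, 2) is free — short on R2 and R4
  P5 still needs (5, 8, 2) but only (9, 6, 2) is free — short on R2
  P7 still needs (5, 8, 4) but only (9, 6, 2) is free — short on R2 and R4
Permanently blocked: P4, P5 and P7.
(3) Precisely 0 of the possible complete orderings are safe sequences.
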